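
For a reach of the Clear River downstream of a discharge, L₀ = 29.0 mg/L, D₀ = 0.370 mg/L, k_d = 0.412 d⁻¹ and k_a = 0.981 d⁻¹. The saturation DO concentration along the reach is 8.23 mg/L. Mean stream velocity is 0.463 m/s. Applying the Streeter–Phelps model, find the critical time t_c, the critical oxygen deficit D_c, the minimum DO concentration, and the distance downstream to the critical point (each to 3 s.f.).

With k_a/k_d = 2.381 and 1 − D₀(k_a−k_d)/(k_d L₀) = 0.9824,
t_c = ln(2.381 × 0.9824) / (0.981 − 0.412) = ln(2.339) / 0.5690 = 0.8498/0.5690 = 1.493 d.
L(t_c) = L₀ e^(−k_d t_c) = 29.0 × 0.5405 = 15.67 mg/L, and at the critical point k_a D_c = k_d L, so D_c = (0.412/0.981) × 15.67 = 6.583 mg/L.
Minimum DO = C_s − D_c = 8.23 − 6.583 = 1.647 mg/L.
x_c = v t_c = 0.463 m/s × 1.493 d × 86400 s/d = 59740 m ≈ 59.7 km.

t_c ≈ 1.49 d; D_c ≈ 6.58 mg/L; min DO ≈ 1.65 mg/L; x_c ≈ 59.7 km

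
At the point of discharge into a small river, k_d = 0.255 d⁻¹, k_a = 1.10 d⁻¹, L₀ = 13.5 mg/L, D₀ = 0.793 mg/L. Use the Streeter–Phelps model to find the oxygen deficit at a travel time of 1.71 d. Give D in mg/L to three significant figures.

k_d L₀/(k_a−k_d) = 0.255×13.5/(1.10−0.255) = 3.442/0.8450 = 4.074 mg/L.
e^(−k_d t) = e^(−0.255×1.710) = 0.6466; e^(−k_a t) = e^(−1.10×1.710) = 0.1524.
D = 4.074 × (0.6466 − 0.1524) + 0.793 × 0.1524 = 2.013 + 0.1209 = 2.134 mg/L.

D ≈ 2.13 mg/L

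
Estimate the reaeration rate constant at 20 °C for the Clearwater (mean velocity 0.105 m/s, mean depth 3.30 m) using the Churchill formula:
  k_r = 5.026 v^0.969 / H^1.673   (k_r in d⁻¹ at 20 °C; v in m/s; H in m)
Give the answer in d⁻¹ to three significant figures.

k_r = 5.026 × 0.105^0.969 / 3.30^1.673 = 5.026 × 0.1126 / 7.370 = 0.07679 d⁻¹.

k_r ≈ 0.0768 d⁻¹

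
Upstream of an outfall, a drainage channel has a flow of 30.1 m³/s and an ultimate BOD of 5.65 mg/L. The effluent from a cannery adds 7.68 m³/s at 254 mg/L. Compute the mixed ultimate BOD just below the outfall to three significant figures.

Flow-weighted mixing: C = (Q_r C_r + Q_w C_w)/(Q_r + Q_w)
= (30.1×5.65 + 7.68×254)/(30.1 + 7.68) = 2121/37.78 = 56.14 mg/L.

56.1 mg/L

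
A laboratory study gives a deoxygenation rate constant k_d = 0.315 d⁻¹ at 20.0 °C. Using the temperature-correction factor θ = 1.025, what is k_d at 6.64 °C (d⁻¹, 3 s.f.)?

k_d(T₂) = k_d(T₁) · θ^(T₂−T₁) = 0.315 × 1.025^(6.64−20.0)
= 0.315 × 1.025^-13.4 = 0.315 × 0.7190 = 0.2265 d⁻¹.

k_d ≈ 0.226 d⁻¹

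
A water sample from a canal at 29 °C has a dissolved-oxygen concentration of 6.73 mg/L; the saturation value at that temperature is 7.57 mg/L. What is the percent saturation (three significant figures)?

% saturation = C/C_s × 100 = 6.73/7.57 × 100 = 88.9 %.

88.9 % saturation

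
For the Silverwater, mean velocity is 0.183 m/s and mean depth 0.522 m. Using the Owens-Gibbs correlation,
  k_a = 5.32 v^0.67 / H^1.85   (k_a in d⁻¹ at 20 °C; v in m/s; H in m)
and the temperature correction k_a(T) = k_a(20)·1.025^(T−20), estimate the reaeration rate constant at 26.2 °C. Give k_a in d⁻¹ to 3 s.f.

k_a ≈ 6.62 d⁻¹

k_a(20) = 5.32 × 0.183^0.67 / 0.522^1.85 = 5.32 × 0.3205 / 0.3004 = 5.676 d⁻¹.
k_a(26.2) = 5.676 × 1.025^(26.2−20) = 5.676 × 1.165 = 6.615 d⁻¹.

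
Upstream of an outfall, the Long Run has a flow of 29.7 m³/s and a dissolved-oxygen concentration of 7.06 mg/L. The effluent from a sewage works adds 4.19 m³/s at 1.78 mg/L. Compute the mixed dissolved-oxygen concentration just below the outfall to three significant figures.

6.41 mg/L

Flow-weighted mixing: C = (Q_r C_r + Q_w C_w)/(Q_r + Q_w)
= (29.7×7.06 + 4.19×1.78)/(29.7 + 4.19) = 217.1/33.89 = 6.407 mg/L.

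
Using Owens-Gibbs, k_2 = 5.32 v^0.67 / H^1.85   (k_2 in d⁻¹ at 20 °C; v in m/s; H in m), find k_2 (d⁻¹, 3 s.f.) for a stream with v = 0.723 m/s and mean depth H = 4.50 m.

k_2 ≈ 0.265 d⁻¹

k_2 = 5.32 × 0.723^0.67 / 4.50^1.85 = 5.32 × 0.8047 / 16.16 = 0.2649 d⁻¹.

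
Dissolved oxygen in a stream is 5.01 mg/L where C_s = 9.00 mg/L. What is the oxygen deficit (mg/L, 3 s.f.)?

D ≈ 3.99 mg/L

D = C_s − C = 9.00 − 5.01 = 3.99 mg/L.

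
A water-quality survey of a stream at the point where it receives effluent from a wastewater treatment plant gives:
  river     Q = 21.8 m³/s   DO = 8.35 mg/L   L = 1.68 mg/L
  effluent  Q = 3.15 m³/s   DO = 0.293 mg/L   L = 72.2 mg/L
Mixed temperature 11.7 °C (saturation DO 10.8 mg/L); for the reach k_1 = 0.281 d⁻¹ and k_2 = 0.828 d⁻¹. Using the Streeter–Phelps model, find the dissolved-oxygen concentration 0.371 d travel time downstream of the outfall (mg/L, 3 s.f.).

DO ≈ 7.35 mg/L

Mixed DO = (21.8×8.35 + 3.15×0.293)/(21.8+3.15) = 183.0/24.95 = 7.333 mg/L.
Mixed L₀ = (21.8×1.68 + 3.15×72.2)/(24.95) = 264.1/24.95 = 10.58 mg/L.
Initial deficit D₀ = C_s − DO₀ = 10.8 − 7.333 = 3.467 mg/L.
D(0.371) = [0.281×10.58/(0.828−0.281)](e^(−0.281×0.371) − e^(−0.828×0.371)) + 3.467 e^(−0.828×0.371)
= 5.437 × (0.9010 − 0.7355) + 3.467 × 0.7355 = 3.450 mg/L.
DO = 10.8 − 3.450 = 7.350 mg/L.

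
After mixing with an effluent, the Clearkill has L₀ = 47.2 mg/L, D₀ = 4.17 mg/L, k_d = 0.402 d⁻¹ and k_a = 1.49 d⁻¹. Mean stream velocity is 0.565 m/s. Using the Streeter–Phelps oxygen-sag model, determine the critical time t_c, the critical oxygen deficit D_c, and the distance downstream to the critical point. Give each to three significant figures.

t_c ≈ 0.953 d; D_c ≈ 8.68 mg/L; x_c ≈ 46.5 km

t_c = [1/(k_a−k_d)] ln[(k_a/k_d)(1 − D₀(k_a−k_d)/(k_d L₀))]
= [1/(1.49−0.402)] ln[(1.49/0.402)(1 − 4.17×1.088/(0.402×47.2))]
= (1/1.088) ln[3.706 × 0.7609] = 0.9191 × ln(2.820) = 0.9191 × 1.037 = 0.9530 d.
D_c = (k_d/k_a) L₀ e^(−k_d t_c) = (0.402/1.49) × 47.2 × e^(−0.402×0.9530) = 0.2698 × 47.2 × 0.6818 = 8.682 mg/L.
x_c = v t_c = 0.565 m/s × 0.9530 d × 86400 s/d = 46520 m ≈ 46.5 km.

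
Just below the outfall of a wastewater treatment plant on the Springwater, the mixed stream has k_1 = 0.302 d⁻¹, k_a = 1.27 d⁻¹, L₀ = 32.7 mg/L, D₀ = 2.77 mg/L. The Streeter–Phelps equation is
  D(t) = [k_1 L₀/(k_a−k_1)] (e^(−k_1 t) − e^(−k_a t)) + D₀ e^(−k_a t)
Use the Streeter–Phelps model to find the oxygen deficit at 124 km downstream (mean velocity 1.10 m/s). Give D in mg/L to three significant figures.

D ≈ 5.46 mg/L

Travel time t = x/v = 124 km / (1.10 m/s) = 124000 m / 1.10 m/s = 112700 s = 1.305 d.
k_1 L₀/(k_a−k_1) = 0.302×32.7/(1.27−0.302) = 9.875/0.9680 = 10.20 mg/L.
e^(−k_1 t) = e^(−0.302×1.305) = 0.6743; e^(−k_a t) = e^(−1.27×1.305) = 0.1907.
D = 10.20 × (0.6743 − 0.1907) + 2.77 × 0.1907 = 4.934 + 0.5283 = 5.462 mg/L.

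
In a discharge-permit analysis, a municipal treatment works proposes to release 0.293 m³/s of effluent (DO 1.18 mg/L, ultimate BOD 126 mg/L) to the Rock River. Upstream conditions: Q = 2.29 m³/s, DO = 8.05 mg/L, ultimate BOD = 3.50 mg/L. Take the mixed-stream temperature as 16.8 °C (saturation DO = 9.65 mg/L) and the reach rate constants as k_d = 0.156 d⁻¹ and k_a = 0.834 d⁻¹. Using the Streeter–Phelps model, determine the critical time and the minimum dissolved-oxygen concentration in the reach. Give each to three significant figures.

t_c ≈ 1.14 d; minimum DO ≈ 6.93 mg/L

Mixed DO = (2.29×8.05 + 0.293×1.18)/(2.29+0.293) = 18.78/2.583 = 7.271 mg/L.
Mixed L₀ = (2.29×3.50 + 0.293×126)/(2.583) = 44.93/2.583 = 17.40 mg/L.
Initial deficit D₀ = C_s − DO₀ = 9.65 − 7.271 = 2.379 mg/L.
t_c = (1/0.6780) ln[(0.834/0.156)(1 − 2.379×0.6780/(0.156×17.40))] = 1.475 × ln(2.168) = 1.141 d.
D_c = (0.156/0.834) × 17.40 × e^(−0.156×1.141) = 0.1871 × 17.40 × 0.8369 = 2.723 mg/L.
Minimum DO = 9.65 − 2.723 = 6.927 mg/L.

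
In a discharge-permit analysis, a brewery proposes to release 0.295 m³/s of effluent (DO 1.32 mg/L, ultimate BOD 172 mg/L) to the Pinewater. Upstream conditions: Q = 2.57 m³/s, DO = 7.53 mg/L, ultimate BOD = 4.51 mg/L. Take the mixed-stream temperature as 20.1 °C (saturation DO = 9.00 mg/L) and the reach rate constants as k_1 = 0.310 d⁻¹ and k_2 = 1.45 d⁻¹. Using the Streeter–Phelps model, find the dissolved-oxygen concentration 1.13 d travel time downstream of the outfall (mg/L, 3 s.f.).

DO ≈ 5.57 mg/L

Mixed DO = (2.57×7.53 + 0.295×1.32)/(2.57+0.295) = 19.74/2.865 = 6.891 mg/L.
Mixed L₀ = (2.57×4.51 + 0.295×172)/(2.865) = 62.33/2.865 = 21.76 mg/L.
Initial deficit D₀ = C_s − DO₀ = 9.00 − 6.891 = 2.109 mg/L.
D(1.13) = [0.310×21.76/(1.45−0.310)](e^(−0.310×1.13) − e^(−1.45×1.13)) + 2.109 e^(−1.45×1.13)
= 5.916 × (0.7045 − 0.1943) + 2.109 × 0.1943 = 3.428 mg/L.
DO = 9.00 − 3.428 = 5.572 mg/L.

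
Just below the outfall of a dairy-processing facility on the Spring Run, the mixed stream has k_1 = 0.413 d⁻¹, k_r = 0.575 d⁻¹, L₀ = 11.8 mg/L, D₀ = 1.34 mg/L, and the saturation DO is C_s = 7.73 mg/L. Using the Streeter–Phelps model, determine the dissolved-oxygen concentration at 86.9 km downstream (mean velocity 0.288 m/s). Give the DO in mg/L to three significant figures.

DO ≈ 4.48 mg/L

Travel time t = x/v = 86.9 km / (0.288 m/s) = 86900 m / 0.288 m/s = 301700 s = 3.492 d.
k_1 L₀/(k_r−k_1) = 0.413×11.8/(0.575−0.413) = 4.873/0.1620 = 30.08 mg/L.
e^(−k_1 t) = e^(−0.413×3.492) = 0.2364; e^(−k_r t) = e^(−0.575×3.492) = 0.1342.
D = 30.08 × (0.2364 − 0.1342) + 1.34 × 0.1342 = 3.072 + 0.1799 = 3.252 mg/L.
DO = C_s − D = 7.73 − 3.252 = 4.478 mg/L.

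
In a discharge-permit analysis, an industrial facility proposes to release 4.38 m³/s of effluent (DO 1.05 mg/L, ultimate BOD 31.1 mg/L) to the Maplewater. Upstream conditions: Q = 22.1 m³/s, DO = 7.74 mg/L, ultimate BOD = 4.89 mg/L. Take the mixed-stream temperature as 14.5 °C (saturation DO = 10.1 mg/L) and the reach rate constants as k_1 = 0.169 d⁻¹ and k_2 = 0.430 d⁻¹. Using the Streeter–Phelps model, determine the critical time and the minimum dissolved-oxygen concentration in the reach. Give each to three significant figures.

t_c ≈ 0.251 d; minimum DO ≈ 6.63 mg/L

Mixed DO = (22.1×7.74 + 4.38×1.05)/(22.1+4.38) = 175.7/26.48 = 6.633 mg/L.
Mixed L₀ = (22.1×4.89 + 4.38×31.1)/(26.48) = 244.3/26.48 = 9.225 mg/L.
Initial deficit D₀ = C_s − DO₀ = 10.1 − 6.633 = 3.467 mg/L.
t_c = (1/0.2610) ln[(0.430/0.169)(1 − 3.467×0.2610/(0.169×9.225))] = 3.831 × ln(1.068) = 0.2514 d.
D_c = (0.169/0.430) × 9.225 × e^(−0.169×0.2514) = 0.3930 × 9.225 × 0.9584 = 3.475 mg/L.
Minimum DO = 10.1 − 3.475 = 6.625 mg/L.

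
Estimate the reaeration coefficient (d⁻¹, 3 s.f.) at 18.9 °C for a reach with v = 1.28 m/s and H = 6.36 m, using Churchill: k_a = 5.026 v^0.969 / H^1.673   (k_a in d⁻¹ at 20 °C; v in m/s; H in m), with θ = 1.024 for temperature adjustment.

k_a ≈ 0.282 d⁻¹

k_a(20) = 5.026 × 1.28^0.969 / 6.36^1.673 = 5.026 × 1.270 / 22.09 = 0.2890 d⁻¹.
k_a(18.9) = 0.2890 × 1.024^(18.9−20) = 0.2890 × 0.9742 = 0.2816 d⁻¹.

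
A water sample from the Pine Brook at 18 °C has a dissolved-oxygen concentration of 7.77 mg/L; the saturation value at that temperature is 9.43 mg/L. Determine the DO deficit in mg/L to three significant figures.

D = C_s − C = 9.43 − 7.77 = 1.66 mg/L.

D ≈ 1.66 mg/L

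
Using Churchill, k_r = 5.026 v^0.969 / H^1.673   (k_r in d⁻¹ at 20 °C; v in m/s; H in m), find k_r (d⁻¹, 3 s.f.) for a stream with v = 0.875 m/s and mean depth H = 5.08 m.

k_r ≈ 0.291 d⁻¹

k_r = 5.026 × 0.875^0.969 / 5.08^1.673 = 5.026 × 0.8786 / 15.17 = 0.2912 d⁻¹.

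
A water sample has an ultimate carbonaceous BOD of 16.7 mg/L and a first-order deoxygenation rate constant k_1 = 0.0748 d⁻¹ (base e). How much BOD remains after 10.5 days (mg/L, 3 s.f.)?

L_t = L₀ e^(−k_1 t) = 16.7 × e^(−0.0748×10.5) = 16.7 × 0.4559 = 7.614 mg/L.

L ≈ 7.61 mg/L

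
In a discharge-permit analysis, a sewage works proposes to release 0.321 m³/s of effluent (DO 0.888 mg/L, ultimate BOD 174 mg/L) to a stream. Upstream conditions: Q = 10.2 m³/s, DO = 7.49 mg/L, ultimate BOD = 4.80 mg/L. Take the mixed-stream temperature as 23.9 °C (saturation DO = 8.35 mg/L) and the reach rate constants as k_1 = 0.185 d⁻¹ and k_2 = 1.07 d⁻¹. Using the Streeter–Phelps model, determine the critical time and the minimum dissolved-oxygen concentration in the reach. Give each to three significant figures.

Mixed DO = (10.2×7.49 + 0.321×0.888)/(10.2+0.321) = 76.68/10.52 = 7.289 mg/L.
Mixed L₀ = (10.2×4.80 + 0.321×174)/(10.52) = 104.8/10.52 = 9.962 mg/L.
Initial deficit D₀ = C_s − DO₀ = 8.35 − 7.289 = 1.061 mg/L.
t_c = (1/0.8850) ln[(1.07/0.185)(1 − 1.061×0.8850/(0.185×9.962))] = 1.130 × ln(2.836) = 1.178 d.
D_c = (0.185/1.07) × 9.962 × e^(−0.185×1.178) = 0.1729 × 9.962 × 0.8042 = 1.385 mg/L.
Minimum DO = 8.35 − 1.385 = 6.965 mg/L.

t_c ≈ 1.18 d; minimum DO ≈ 6.96 mg/L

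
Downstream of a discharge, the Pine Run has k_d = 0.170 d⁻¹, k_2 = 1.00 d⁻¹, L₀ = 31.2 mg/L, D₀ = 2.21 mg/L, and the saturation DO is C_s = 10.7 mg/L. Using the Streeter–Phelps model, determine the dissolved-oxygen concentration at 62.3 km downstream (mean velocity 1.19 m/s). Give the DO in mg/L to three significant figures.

Travel time t = x/v = 62.3 km / (1.19 m/s) = 62300 m / 1.19 m/s = 52350 s = 0.6059 d.
k_d L₀/(k_2−k_d) = 0.170×31.2/(1.00−0.170) = 5.304/0.8300 = 6.390 mg/L.
e^(−k_d t) = e^(−0.170×0.6059) = 0.9021; e^(−k_2 t) = e^(−1.00×0.6059) = 0.5456.
D = 6.390 × (0.9021 − 0.5456) + 2.21 × 0.5456 = 2.279 + 1.206 = 3.484 mg/L.
DO = C_s − D = 10.7 − 3.484 = 7.216 mg/L.

DO ≈ 7.22 mg/L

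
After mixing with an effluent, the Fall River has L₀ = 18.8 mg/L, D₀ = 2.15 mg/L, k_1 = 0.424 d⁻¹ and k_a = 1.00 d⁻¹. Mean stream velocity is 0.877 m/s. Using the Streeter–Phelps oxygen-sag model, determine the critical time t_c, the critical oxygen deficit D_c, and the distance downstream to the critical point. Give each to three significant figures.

With k_a/k_1 = 2.358 and 1 − D₀(k_a−k_1)/(k_1 L₀) = 0.8446,
t_c = ln(2.358 × 0.8446) / (1.00 − 0.424) = ln(1.992) / 0.5760 = 0.6892/0.5760 = 1.196 d.
D_c = (k_1/k_a) L₀ e^(−k_1 t_c) = (0.424/1.00) × 18.8 × e^(−0.424×1.196) = 0.4240 × 18.8 × 0.6021 = 4.800 mg/L.
x_c = v t_c = 0.877 m/s × 1.196 d × 86400 s/d = 90660 m ≈ 90.7 km.

t_c ≈ 1.20 d; D_c ≈ 4.80 mg/L; x_c ≈ 90.7 km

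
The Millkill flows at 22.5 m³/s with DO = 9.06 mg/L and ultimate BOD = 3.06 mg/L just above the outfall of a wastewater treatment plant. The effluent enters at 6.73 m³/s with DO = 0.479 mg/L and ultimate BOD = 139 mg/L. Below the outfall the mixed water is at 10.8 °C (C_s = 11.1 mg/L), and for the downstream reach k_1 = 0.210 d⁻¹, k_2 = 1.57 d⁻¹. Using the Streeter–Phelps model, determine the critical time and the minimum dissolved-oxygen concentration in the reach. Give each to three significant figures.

Mixed DO = (22.5×9.06 + 6.73×0.479)/(22.5+6.73) = 207.1/29.23 = 7.084 mg/L.
Mixed L₀ = (22.5×3.06 + 6.73×139)/(29.23) = 1004/29.23 = 34.36 mg/L.
Initial deficit D₀ = C_s − DO₀ = 11.1 − 7.084 = 4.016 mg/L.
t_c = (1/1.360) ln[(1.57/0.210)(1 − 4.016×1.360/(0.210×34.36))] = 0.7353 × ln(1.817) = 0.4393 d.
D_c = (0.210/1.57) × 34.36 × e^(−0.210×0.4393) = 0.1338 × 34.36 × 0.9119 = 4.191 mg/L.
Minimum DO = 11.1 − 4.191 = 6.909 mg/L.

t_c ≈ 0.439 d; minimum DO ≈ 6.91 mg/L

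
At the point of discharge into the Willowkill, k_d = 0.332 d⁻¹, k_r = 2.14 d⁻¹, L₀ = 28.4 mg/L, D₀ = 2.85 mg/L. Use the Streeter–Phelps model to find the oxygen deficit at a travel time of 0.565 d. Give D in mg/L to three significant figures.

D ≈ 3.62 mg/L

k_d L₀/(k_r−k_d) = 0.332×28.4/(2.14−0.332) = 9.429/1.808 = 5.215 mg/L.
e^(−k_d t) = e^(−0.332×0.5650) = 0.8290; e^(−k_r t) = e^(−2.14×0.5650) = 0.2985.
D = 5.215 × (0.8290 − 0.2985) + 2.85 × 0.2985 = 2.767 + 0.8506 = 3.617 mg/L.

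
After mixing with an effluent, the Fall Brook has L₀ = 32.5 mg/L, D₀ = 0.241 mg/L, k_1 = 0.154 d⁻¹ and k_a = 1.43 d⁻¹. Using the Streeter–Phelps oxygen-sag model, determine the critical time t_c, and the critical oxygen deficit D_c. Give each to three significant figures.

With k_a/k_1 = 9.286 and 1 − D₀(k_a−k_1)/(k_1 L₀) = 0.9386,
t_c = ln(9.286 × 0.9386) / (1.43 − 0.154) = ln(8.715) / 1.276 = 2.165/1.276 = 1.697 d.
D_c = (k_1/k_a) L₀ e^(−k_1 t_c) = (0.154/1.43) × 32.5 × e^(−0.154×1.697) = 0.1077 × 32.5 × 0.7700 = 2.695 mg/L.

t_c ≈ 1.70 d; D_c ≈ 2.70 mg/L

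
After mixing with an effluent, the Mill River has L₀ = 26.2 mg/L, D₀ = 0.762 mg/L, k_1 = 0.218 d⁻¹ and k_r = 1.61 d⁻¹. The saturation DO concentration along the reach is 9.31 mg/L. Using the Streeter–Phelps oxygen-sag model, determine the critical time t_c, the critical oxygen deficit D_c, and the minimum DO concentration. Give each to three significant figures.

With k_r/k_1 = 7.385 and 1 − D₀(k_r−k_1)/(k_1 L₀) = 0.8143,
t_c = ln(7.385 × 0.8143) / (1.61 − 0.218) = ln(6.014) / 1.392 = 1.794/1.392 = 1.289 d.
D_c = (k_1/k_r) L₀ e^(−k_1 t_c) = (0.218/1.61) × 26.2 × e^(−0.218×1.289) = 0.1354 × 26.2 × 0.7551 = 2.679 mg/L.
Minimum DO = C_s − D_c = 9.31 − 2.679 = 6.631 mg/L.

t_c ≈ 1.29 d; D_c ≈ 2.68 mg/L; min DO ≈ 6.63 mg/L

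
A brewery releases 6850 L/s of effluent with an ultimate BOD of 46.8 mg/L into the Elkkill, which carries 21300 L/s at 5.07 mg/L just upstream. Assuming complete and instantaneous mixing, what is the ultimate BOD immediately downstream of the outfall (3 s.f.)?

15.2 mg/L

Flow-weighted mixing: C = (Q_r C_r + Q_w C_w)/(Q_r + Q_w)
= (21300×5.07 + 6850×46.8)/(21300 + 6850) = 428600/28150 = 15.22 mg/L.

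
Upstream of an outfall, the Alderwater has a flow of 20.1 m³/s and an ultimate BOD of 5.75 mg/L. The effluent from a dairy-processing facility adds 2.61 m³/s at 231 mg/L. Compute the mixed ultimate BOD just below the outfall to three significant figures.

Flow-weighted mixing: C = (Q_r C_r + Q_w C_w)/(Q_r + Q_w)
= (20.1×5.75 + 2.61×231)/(20.1 + 2.61) = 718.5/22.71 = 31.64 mg/L.

31.6 mg/L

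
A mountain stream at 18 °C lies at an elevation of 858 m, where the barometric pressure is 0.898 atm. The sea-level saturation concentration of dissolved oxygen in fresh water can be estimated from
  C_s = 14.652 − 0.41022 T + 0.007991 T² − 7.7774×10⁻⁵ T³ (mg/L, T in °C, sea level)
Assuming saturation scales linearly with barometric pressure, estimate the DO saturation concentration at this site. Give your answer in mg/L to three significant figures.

C_s ≈ 8.44 mg/L

At sea level: C_s = 14.652 − 0.41022×18 + 0.007991×18² − 7.7774×10⁻⁵×18³ = 9.404 mg/L.
Pressure correction: C_s' = 9.404 × 0.898 = 8.444 mg/L.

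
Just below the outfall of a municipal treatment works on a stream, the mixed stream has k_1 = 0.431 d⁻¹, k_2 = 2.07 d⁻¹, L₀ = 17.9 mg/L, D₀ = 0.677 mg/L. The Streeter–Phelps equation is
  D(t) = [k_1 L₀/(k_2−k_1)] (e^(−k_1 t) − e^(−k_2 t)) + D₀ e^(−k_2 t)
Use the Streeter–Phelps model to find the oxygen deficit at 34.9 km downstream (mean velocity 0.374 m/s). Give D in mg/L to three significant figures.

Travel time t = x/v = 34.9 km / (0.374 m/s) = 34900 m / 0.374 m/s = 93320 s = 1.080 d.
k_1 L₀/(k_2−k_1) = 0.431×17.9/(2.07−0.431) = 7.715/1.639 = 4.707 mg/L.
e^(−k_1 t) = e^(−0.431×1.080) = 0.6278; e^(−k_2 t) = e^(−2.07×1.080) = 0.1069.
D = 4.707 × (0.6278 − 0.1069) + 0.677 × 0.1069 = 2.452 + 0.07238 = 2.524 mg/L.

D ≈ 2.52 mg/L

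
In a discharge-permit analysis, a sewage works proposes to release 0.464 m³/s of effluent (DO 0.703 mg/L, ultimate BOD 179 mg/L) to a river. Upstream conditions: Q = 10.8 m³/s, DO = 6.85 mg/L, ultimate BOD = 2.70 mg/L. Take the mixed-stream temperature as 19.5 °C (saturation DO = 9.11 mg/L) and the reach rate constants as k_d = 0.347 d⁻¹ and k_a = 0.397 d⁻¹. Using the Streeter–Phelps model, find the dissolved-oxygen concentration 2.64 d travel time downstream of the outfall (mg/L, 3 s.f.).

DO ≈ 4.81 mg/L

Mixed DO = (10.8×6.85 + 0.464×0.703)/(10.8+0.464) = 74.31/11.26 = 6.597 mg/L.
Mixed L₀ = (10.8×2.70 + 0.464×179)/(11.26) = 112.2/11.26 = 9.962 mg/L.
Initial deficit D₀ = C_s − DO₀ = 9.11 − 6.597 = 2.513 mg/L.
D(2.64) = [0.347×9.962/(0.397−0.347)](e^(−0.347×2.64) − e^(−0.397×2.64)) + 2.513 e^(−0.397×2.64)
= 69.14 × (0.4001 − 0.3506) + 2.513 × 0.3506 = 4.302 mg/L.
DO = 9.11 − 4.302 = 4.808 mg/L.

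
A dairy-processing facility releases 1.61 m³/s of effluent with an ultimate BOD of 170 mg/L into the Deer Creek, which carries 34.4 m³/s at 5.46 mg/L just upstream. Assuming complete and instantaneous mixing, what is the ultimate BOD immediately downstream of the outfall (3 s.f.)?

Flow-weighted mixing: C = (Q_r C_r + Q_w C_w)/(Q_r + Q_w)
= (34.4×5.46 + 1.61×170)/(34.4 + 1.61) = 461.5/36.01 = 12.82 mg/L.

12.8 mg/L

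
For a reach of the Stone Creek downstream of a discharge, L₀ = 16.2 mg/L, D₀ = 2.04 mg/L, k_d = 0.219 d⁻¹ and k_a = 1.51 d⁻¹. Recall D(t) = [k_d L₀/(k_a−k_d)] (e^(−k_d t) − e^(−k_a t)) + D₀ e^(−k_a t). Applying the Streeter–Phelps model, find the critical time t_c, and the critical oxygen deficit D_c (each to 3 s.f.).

At the critical point dD/dt = 0, so k_d L₀ e^(−k_d t) = k_a D. Substituting D(t) from the Streeter–Phelps equation and solving for t gives
t_c = ln[(k_a/k_d)(1 − D₀(k_a−k_d)/(k_d L₀))] / (k_a−k_d).
Here k_a−k_d = 1.291 d⁻¹ and 1 − D₀(k_a−k_d)/(k_d L₀) = 1 − 2.04×1.291/(0.219×16.2) = 0.2577, so
t_c = ln(6.895 × 0.2577) / 1.291 = 0.5747 / 1.291 = 0.4452 d.
L(t_c) = L₀ e^(−k_d t_c) = 16.2 × 0.9071 = 14.70 mg/L, and at the critical point k_a D_c = k_d L, so D_c = (0.219/1.51) × 14.70 = 2.131 mg/L.

t_c ≈ 0.445 d; D_c ≈ 2.13 mg/L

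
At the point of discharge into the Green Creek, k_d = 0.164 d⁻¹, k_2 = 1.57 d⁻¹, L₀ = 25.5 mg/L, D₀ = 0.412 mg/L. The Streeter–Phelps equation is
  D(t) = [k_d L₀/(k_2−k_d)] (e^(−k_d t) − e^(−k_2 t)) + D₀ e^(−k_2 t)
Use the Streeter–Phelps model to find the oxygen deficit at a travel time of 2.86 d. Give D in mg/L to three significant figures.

k_d L₀/(k_2−k_d) = 0.164×25.5/(1.57−0.164) = 4.182/1.406 = 2.974 mg/L.
e^(−k_d t) = e^(−0.164×2.860) = 0.6256; e^(−k_2 t) = e^(−1.57×2.860) = 0.01122.
D = 2.974 × (0.6256 − 0.01122) + 0.412 × 0.01122 = 1.827 + 0.004622 = 1.832 mg/L.

D ≈ 1.83 mg/L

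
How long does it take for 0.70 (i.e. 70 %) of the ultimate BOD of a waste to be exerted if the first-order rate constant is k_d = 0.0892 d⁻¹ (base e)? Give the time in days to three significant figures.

t ≈ 13.5 d

y/L₀ = 1 − e^(−k_d t) = 0.70 ⇒ e^(−k_d t) = 0.300
t = −ln(0.300) / 0.0892 = 1.204 / 0.0892 = 13.50 d.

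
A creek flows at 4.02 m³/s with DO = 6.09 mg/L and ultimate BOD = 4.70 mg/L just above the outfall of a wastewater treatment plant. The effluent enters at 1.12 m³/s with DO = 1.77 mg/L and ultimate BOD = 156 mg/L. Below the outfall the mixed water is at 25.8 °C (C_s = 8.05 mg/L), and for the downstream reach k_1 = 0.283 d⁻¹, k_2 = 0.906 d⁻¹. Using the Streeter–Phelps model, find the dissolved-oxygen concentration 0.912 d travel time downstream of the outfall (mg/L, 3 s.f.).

DO ≈ 1.05 mg/L

Mixed DO = (4.02×6.09 + 1.12×1.77)/(4.02+1.12) = 26.46/5.140 = 5.149 mg/L.
Mixed L₀ = (4.02×4.70 + 1.12×156)/(5.140) = 193.6/5.140 = 37.67 mg/L.
Initial deficit D₀ = C_s − DO₀ = 8.05 − 5.149 = 2.901 mg/L.
D(0.912) = [0.283×37.67/(0.906−0.283)](e^(−0.283×0.912) − e^(−0.906×0.912)) + 2.901 e^(−0.906×0.912)
= 17.11 × (0.7725 − 0.4377) + 2.901 × 0.4377 = 6.999 mg/L.
DO = 8.05 − 6.999 = 1.051 mg/L.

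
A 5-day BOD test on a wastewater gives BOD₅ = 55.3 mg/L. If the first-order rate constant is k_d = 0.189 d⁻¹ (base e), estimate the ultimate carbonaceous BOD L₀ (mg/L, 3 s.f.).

L₀ ≈ 90.5 mg/L

BOD₅ = L₀(1 − e^(−5k_d)) ⇒ L₀ = BOD₅ / (1 − e^(−5×0.189))
= 55.3 / (1 − 0.3887) = 55.3 / 0.6113 = 90.46 mg/L.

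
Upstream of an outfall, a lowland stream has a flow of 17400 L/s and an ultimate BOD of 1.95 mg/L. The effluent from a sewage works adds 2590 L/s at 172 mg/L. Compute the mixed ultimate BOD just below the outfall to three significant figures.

Flow-weighted mixing: C = (Q_r C_r + Q_w C_w)/(Q_r + Q_w)
= (17400×1.95 + 2590×172)/(17400 + 2590) = 479400/19990 = 23.98 mg/L.

24.0 mg/L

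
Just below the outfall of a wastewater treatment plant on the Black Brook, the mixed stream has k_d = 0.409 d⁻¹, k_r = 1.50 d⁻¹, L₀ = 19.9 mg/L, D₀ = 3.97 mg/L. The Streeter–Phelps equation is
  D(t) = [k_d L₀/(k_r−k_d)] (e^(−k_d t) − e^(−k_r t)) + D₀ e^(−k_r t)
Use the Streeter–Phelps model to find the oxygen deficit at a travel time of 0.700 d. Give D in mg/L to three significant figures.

k_d L₀/(k_r−k_d) = 0.409×19.9/(1.50−0.409) = 8.139/1.091 = 7.460 mg/L.
e^(−k_d t) = e^(−0.409×0.7000) = 0.7510; e^(−k_r t) = e^(−1.50×0.7000) = 0.3499.
D = 7.460 × (0.7510 − 0.3499) + 3.97 × 0.3499 = 2.992 + 1.389 = 4.382 mg/L.

D ≈ 4.38 mg/L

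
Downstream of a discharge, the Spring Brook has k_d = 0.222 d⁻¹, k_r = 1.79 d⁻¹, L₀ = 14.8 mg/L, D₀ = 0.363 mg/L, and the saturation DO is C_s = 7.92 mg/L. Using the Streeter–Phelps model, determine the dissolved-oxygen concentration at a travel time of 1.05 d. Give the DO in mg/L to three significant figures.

DO ≈ 6.52 mg/L

k_d L₀/(k_r−k_d) = 0.222×14.8/(1.79−0.222) = 3.286/1.568 = 2.095 mg/L.
e^(−k_d t) = e^(−0.222×1.050) = 0.7921; e^(−k_r t) = e^(−1.79×1.050) = 0.1527.
D = 2.095 × (0.7921 − 0.1527) + 0.363 × 0.1527 = 1.340 + 0.05542 = 1.395 mg/L.
DO = C_s − D = 7.92 − 1.395 = 6.525 mg/L.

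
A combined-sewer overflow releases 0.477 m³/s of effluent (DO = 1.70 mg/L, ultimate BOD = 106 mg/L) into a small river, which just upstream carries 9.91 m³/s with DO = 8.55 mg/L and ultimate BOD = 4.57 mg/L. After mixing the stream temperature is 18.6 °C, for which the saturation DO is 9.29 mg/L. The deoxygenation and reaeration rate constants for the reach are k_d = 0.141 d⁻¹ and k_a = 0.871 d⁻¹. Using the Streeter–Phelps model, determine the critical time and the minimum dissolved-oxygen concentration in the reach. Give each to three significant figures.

t_c ≈ 1.27 d; minimum DO ≈ 8.04 mg/L

Mixed DO = (9.91×8.55 + 0.477×1.70)/(9.91+0.477) = 85.54/10.39 = 8.235 mg/L.
Mixed L₀ = (9.91×4.57 + 0.477×106)/(10.39) = 95.85/10.39 = 9.228 mg/L.
Initial deficit D₀ = C_s − DO₀ = 9.29 − 8.235 = 1.055 mg/L.
t_c = (1/0.7300) ln[(0.871/0.141)(1 − 1.055×0.7300/(0.141×9.228))] = 1.370 × ln(2.522) = 1.267 d.
D_c = (0.141/0.871) × 9.228 × e^(−0.141×1.267) = 0.1619 × 9.228 × 0.8364 = 1.249 mg/L.
Minimum DO = 9.29 − 1.249 = 8.041 mg/L.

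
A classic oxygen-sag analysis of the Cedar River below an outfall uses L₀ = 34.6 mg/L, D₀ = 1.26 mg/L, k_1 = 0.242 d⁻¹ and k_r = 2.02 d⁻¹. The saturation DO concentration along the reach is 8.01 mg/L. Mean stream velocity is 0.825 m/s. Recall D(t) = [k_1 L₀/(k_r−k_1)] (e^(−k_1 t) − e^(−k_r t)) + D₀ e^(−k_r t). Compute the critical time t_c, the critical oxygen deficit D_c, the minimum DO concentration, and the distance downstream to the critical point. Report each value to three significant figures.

t_c ≈ 1.02 d; D_c ≈ 3.24 mg/L; min DO ≈ 4.77 mg/L; x_c ≈ 72.6 km

At the critical point dD/dt = 0, so k_1 L₀ e^(−k_1 t) = k_r D. Substituting D(t) from the Streeter–Phelps equation and solving for t gives
t_c = ln[(k_r/k_1)(1 − D₀(k_r−k_1)/(k_1 L₀))] / (k_r−k_1).
Here k_r−k_1 = 1.778 d⁻¹ and 1 − D₀(k_r−k_1)/(k_1 L₀) = 1 − 1.26×1.778/(0.242×34.6) = 0.7324, so
t_c = ln(8.347 × 0.7324) / 1.778 = 1.811 / 1.778 = 1.018 d.
D_c = (k_1/k_r) L₀ e^(−k_1 t_c) = (0.242/2.02) × 34.6 × e^(−0.242×1.018) = 0.1198 × 34.6 × 0.7816 = 3.240 mg/L.
Minimum DO = C_s − D_c = 8.01 − 3.240 = 4.770 mg/L.
x_c = v t_c = 0.825 m/s × 1.018 d × 86400 s/d = 72580 m ≈ 72.6 km.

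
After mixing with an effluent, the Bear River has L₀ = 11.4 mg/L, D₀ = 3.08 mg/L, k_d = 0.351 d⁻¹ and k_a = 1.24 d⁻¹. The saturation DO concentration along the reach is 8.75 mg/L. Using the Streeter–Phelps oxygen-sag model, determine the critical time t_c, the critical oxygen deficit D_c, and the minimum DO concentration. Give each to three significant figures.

t_c ≈ 0.123 d; D_c ≈ 3.09 mg/L; min DO ≈ 5.66 mg/L

t_c = [1/(k_a−k_d)] ln[(k_a/k_d)(1 − D₀(k_a−k_d)/(k_d L₀))]
= [1/(1.24−0.351)] ln[(1.24/0.351)(1 − 3.08×0.8890/(0.351×11.4))]
= (1/0.8890) ln[3.533 × 0.3157] = 1.125 × ln(1.115) = 1.125 × 0.1091 = 0.1228 d.
D_c = (k_d/k_a) L₀ e^(−k_d t_c) = (0.351/1.24) × 11.4 × e^(−0.351×0.1228) = 0.2831 × 11.4 × 0.9578 = 3.091 mg/L.
Minimum DO = C_s − D_c = 8.75 − 3.091 = 5.659 mg/L.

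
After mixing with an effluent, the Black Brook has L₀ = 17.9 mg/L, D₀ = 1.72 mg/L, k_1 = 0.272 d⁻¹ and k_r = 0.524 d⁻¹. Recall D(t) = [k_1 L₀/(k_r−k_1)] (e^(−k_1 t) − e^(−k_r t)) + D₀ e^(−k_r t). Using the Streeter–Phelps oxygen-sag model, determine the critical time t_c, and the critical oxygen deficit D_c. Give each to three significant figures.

t_c = [1/(k_r−k_1)] ln[(k_r/k_1)(1 − D₀(k_r−k_1)/(k_1 L₀))]
= [1/(0.524−0.272)] ln[(0.524/0.272)(1 − 1.72×0.2520/(0.272×17.9))]
= (1/0.2520) ln[1.926 × 0.9110] = 3.968 × ln(1.755) = 3.968 × 0.5625 = 2.232 d.
L(t_c) = L₀ e^(−k_1 t_c) = 17.9 × 0.5449 = 9.754 mg/L, and at the critical point k_r D_c = k_1 L, so D_c = (0.272/0.524) × 9.754 = 5.063 mg/L.

t_c ≈ 2.23 d; D_c ≈ 5.06 mg/L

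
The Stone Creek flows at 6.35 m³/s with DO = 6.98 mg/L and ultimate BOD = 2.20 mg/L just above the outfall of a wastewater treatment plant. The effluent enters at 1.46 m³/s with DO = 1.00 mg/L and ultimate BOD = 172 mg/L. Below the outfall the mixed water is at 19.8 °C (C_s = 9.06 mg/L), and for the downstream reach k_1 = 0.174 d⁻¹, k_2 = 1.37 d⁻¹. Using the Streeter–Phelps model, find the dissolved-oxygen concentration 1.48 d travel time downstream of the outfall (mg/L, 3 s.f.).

Mixed DO = (6.35×6.98 + 1.46×1.00)/(6.35+1.46) = 45.78/7.810 = 5.862 mg/L.
Mixed L₀ = (6.35×2.20 + 1.46×172)/(7.810) = 265.1/7.810 = 33.94 mg/L.
Initial deficit D₀ = C_s − DO₀ = 9.06 − 5.862 = 3.198 mg/L.
D(1.48) = [0.174×33.94/(1.37−0.174)](e^(−0.174×1.48) − e^(−1.37×1.48)) + 3.198 e^(−1.37×1.48)
= 4.938 × (0.7730 − 0.1317) + 3.198 × 0.1317 = 3.588 mg/L.
DO = 9.06 − 3.588 = 5.472 mg/L.

DO ≈ 5.47 mg/L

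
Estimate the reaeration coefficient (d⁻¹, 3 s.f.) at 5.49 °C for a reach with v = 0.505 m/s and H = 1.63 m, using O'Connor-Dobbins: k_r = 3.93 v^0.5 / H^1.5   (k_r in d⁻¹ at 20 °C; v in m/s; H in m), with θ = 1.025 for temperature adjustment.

k_r(20) = 3.93 × 0.505^0.5 / 1.63^1.5 = 3.93 × 0.7106 / 2.081 = 1.342 d⁻¹.
k_r(5.49) = 1.342 × 1.025^(5.49−20) = 1.342 × 0.6989 = 0.9379 d⁻¹.

k_r ≈ 0.938 d⁻¹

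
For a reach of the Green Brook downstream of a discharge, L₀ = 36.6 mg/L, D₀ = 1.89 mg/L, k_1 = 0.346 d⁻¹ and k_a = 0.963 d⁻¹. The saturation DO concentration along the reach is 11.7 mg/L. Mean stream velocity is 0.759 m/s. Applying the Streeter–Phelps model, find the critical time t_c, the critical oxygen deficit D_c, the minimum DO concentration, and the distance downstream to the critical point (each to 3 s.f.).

t_c ≈ 1.50 d; D_c ≈ 7.82 mg/L; min DO ≈ 3.88 mg/L; x_c ≈ 98.5 km

t_c = [1/(k_a−k_1)] ln[(k_a/k_1)(1 − D₀(k_a−k_1)/(k_1 L₀))]
= [1/(0.963−0.346)] ln[(0.963/0.346)(1 − 1.89×0.6170/(0.346×36.6))]
= (1/0.6170) ln[2.783 × 0.9079] = 1.621 × ln(2.527) = 1.621 × 0.9270 = 1.502 d.
L(t_c) = L₀ e^(−k_1 t_c) = 36.6 × 0.5946 = 21.76 mg/L, and at the critical point k_a D_c = k_1 L, so D_c = (0.346/0.963) × 21.76 = 7.819 mg/L.
Minimum DO = C_s − D_c = 11.7 − 7.819 = 3.881 mg/L.
x_c = v t_c = 0.759 m/s × 1.502 d × 86400 s/d = 98530 m ≈ 98.5 km.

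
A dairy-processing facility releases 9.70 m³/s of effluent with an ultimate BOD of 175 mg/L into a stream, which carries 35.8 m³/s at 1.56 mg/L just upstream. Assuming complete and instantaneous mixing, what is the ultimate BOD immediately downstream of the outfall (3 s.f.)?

Flow-weighted mixing: C = (Q_r C_r + Q_w C_w)/(Q_r + Q_w)
= (35.8×1.56 + 9.70×175)/(35.8 + 9.70) = 1753/45.50 = 38.54 mg/L.

38.5 mg/L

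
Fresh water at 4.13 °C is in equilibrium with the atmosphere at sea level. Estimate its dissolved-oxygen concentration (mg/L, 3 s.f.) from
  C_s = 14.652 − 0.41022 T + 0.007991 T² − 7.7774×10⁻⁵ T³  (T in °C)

C_s = 14.652 − 0.41022×4.13 + 0.007991×4.13² − 7.7774×10⁻⁵×4.13³ = 13.09 mg/L.

C_s ≈ 13.1 mg/L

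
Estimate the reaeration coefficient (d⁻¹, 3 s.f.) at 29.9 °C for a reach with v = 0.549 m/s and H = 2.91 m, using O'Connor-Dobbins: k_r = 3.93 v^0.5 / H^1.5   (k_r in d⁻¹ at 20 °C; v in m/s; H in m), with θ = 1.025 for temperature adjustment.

k_r ≈ 0.749 d⁻¹

k_r(20) = 3.93 × 0.549^0.5 / 2.91^1.5 = 3.93 × 0.7409 / 4.964 = 0.5866 d⁻¹.
k_r(29.9) = 0.5866 × 1.025^(29.9−20) = 0.5866 × 1.277 = 0.7490 d⁻¹.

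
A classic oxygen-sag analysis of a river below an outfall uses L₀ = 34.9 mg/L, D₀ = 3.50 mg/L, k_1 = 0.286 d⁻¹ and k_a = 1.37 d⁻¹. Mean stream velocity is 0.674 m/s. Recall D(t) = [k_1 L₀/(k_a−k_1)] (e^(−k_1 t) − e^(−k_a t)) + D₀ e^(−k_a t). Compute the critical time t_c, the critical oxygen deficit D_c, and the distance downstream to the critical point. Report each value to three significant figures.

At the critical point dD/dt = 0, so k_1 L₀ e^(−k_1 t) = k_a D. Substituting D(t) from the Streeter–Phelps equation and solving for t gives
t_c = ln[(k_a/k_1)(1 − D₀(k_a−k_1)/(k_1 L₀))] / (k_a−k_1).
Here k_a−k_1 = 1.084 d⁻¹ and 1 − D₀(k_a−k_1)/(k_1 L₀) = 1 − 3.50×1.084/(0.286×34.9) = 0.6199, so
t_c = ln(4.790 × 0.6199) / 1.084 = 1.088 / 1.084 = 1.004 d.
D_c = (k_1/k_a) L₀ e^(−k_1 t_c) = (0.286/1.37) × 34.9 × e^(−0.286×1.004) = 0.2088 × 34.9 × 0.7504 = 5.467 mg/L.
x_c = v t_c = 0.674 m/s × 1.004 d × 86400 s/d = 58470 m ≈ 58.5 km.

t_c ≈ 1.00 d; D_c ≈ 5.47 mg/L; x_c ≈ 58.5 km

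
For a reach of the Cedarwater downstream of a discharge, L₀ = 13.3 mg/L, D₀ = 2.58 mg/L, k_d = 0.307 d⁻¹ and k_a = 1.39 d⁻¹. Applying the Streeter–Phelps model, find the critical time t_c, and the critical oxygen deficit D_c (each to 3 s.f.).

At the critical point dD/dt = 0, so k_d L₀ e^(−k_d t) = k_a D. Substituting D(t) from the Streeter–Phelps equation and solving for t gives
t_c = ln[(k_a/k_d)(1 − D₀(k_a−k_d)/(k_d L₀))] / (k_a−k_d).
Here k_a−k_d = 1.083 d⁻¹ and 1 − D₀(k_a−k_d)/(k_d L₀) = 1 − 2.58×1.083/(0.307×13.3) = 0.3157, so
t_c = ln(4.528 × 0.3157) / 1.083 = 0.3572 / 1.083 = 0.3298 d.
L(t_c) = L₀ e^(−k_d t_c) = 13.3 × 0.9037 = 12.02 mg/L, and at the critical point k_a D_c = k_d L, so D_c = (0.307/1.39) × 12.02 = 2.655 mg/L.

t_c ≈ 0.330 d; D_c ≈ 2.65 mg/L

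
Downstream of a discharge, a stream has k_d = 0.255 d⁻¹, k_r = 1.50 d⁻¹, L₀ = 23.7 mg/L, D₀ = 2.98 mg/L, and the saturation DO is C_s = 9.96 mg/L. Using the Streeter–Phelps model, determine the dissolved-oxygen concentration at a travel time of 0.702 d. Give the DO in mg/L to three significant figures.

DO ≈ 6.56 mg/L

k_d L₀/(k_r−k_d) = 0.255×23.7/(1.50−0.255) = 6.043/1.245 = 4.854 mg/L.
e^(−k_d t) = e^(−0.255×0.7020) = 0.8361; e^(−k_r t) = e^(−1.50×0.7020) = 0.3489.
D = 4.854 × (0.8361 − 0.3489) + 2.98 × 0.3489 = 2.365 + 1.040 = 3.405 mg/L.
DO = C_s − D = 9.96 − 3.405 = 6.555 mg/L.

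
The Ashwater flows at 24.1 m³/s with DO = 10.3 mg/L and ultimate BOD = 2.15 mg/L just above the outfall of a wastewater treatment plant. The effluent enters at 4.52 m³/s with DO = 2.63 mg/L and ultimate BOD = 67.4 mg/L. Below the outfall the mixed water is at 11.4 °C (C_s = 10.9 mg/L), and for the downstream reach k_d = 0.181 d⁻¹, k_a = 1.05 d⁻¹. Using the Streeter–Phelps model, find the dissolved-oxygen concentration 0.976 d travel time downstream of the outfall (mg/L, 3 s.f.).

Mixed DO = (24.1×10.3 + 4.52×2.63)/(24.1+4.52) = 260.1/28.62 = 9.089 mg/L.
Mixed L₀ = (24.1×2.15 + 4.52×67.4)/(28.62) = 356.5/28.62 = 12.46 mg/L.
Initial deficit D₀ = C_s − DO₀ = 10.9 − 9.089 = 1.811 mg/L.
D(0.976) = [0.181×12.46/(1.05−0.181)](e^(−0.181×0.976) − e^(−1.05×0.976)) + 1.811 e^(−1.05×0.976)
= 2.594 × (0.8381 − 0.3589) + 1.811 × 0.3589 = 1.893 mg/L.
DO = 10.9 − 1.893 = 9.007 mg/L.

DO ≈ 9.01 mg/L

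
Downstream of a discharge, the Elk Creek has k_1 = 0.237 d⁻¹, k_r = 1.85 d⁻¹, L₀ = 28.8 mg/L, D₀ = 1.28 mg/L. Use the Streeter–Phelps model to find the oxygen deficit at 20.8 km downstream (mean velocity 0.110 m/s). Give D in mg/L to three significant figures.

Travel time t = x/v = 20.8 km / (0.110 m/s) = 20800 m / 0.110 m/s = 189100 s = 2.189 d.
k_1 L₀/(k_r−k_1) = 0.237×28.8/(1.85−0.237) = 6.826/1.613 = 4.232 mg/L.
e^(−k_1 t) = e^(−0.237×2.189) = 0.5953; e^(−k_r t) = e^(−1.85×2.189) = 0.01744.
D = 4.232 × (0.5953 − 0.01744) + 1.28 × 0.01744 = 2.445 + 0.02233 = 2.468 mg/L.

D ≈ 2.47 mg/L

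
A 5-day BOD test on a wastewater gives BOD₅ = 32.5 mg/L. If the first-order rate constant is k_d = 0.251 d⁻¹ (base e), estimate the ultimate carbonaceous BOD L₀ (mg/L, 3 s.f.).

L₀ ≈ 45.5 mg/L

BOD₅ = L₀(1 − e^(−5k_d)) ⇒ L₀ = BOD₅ / (1 − e^(−5×0.251))
= 32.5 / (1 − 0.2851) = 32.5 / 0.7149 = 45.46 mg/L.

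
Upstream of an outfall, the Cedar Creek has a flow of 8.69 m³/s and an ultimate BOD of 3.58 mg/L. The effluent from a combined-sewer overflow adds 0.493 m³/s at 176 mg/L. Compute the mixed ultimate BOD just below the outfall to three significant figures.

Flow-weighted mixing: C = (Q_r C_r + Q_w C_w)/(Q_r + Q_w)
= (8.69×3.58 + 0.493×176)/(8.69 + 0.493) = 117.9/9.183 = 12.84 mg/L.

12.8 mg/L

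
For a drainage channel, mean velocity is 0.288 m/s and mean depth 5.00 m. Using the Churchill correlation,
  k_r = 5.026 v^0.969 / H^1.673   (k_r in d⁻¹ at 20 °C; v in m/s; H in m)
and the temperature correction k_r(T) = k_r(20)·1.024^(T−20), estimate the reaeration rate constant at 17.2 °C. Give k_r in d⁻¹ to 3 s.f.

k_r ≈ 0.0953 d⁻¹

k_r(20) = 5.026 × 0.288^0.969 / 5.00^1.673 = 5.026 × 0.2993 / 14.77 = 0.1019 d⁻¹.
k_r(17.2) = 0.1019 × 1.024^(17.2−20) = 0.1019 × 0.9358 = 0.09531 d⁻¹.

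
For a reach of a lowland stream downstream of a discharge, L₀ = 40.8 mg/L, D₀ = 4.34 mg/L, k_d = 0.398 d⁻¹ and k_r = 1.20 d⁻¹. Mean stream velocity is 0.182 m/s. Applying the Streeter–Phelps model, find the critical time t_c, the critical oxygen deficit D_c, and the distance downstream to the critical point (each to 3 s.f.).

t_c = [1/(k_r−k_d)] ln[(k_r/k_d)(1 − D₀(k_r−k_d)/(k_d L₀))]
= [1/(1.20−0.398)] ln[(1.20/0.398)(1 − 4.34×0.8020/(0.398×40.8))]
= (1/0.8020) ln[3.015 × 0.7857] = 1.247 × ln(2.369) = 1.247 × 0.8624 = 1.075 d.
D_c = (k_d/k_r) L₀ e^(−k_d t_c) = (0.398/1.20) × 40.8 × e^(−0.398×1.075) = 0.3317 × 40.8 × 0.6518 = 8.821 mg/L.
x_c = v t_c = 0.182 m/s × 1.075 d × 86400 s/d = 16910 m ≈ 16.9 km.

t_c ≈ 1.08 d; D_c ≈ 8.82 mg/L; x_c ≈ 16.9 km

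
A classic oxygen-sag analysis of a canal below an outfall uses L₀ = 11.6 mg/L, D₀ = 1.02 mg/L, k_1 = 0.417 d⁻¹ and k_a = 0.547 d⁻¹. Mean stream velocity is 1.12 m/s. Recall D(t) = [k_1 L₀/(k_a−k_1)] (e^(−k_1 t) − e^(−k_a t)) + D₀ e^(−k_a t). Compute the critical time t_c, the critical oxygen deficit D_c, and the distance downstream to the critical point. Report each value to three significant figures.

At the critical point dD/dt = 0, so k_1 L₀ e^(−k_1 t) = k_a D. Substituting D(t) from the Streeter–Phelps equation and solving for t gives
t_c = ln[(k_a/k_1)(1 − D₀(k_a−k_1)/(k_1 L₀))] / (k_a−k_1).
Here k_a−k_1 = 0.1300 d⁻¹ and 1 − D₀(k_a−k_1)/(k_1 L₀) = 1 − 1.02×0.1300/(0.417×11.6) = 0.9726, so
t_c = ln(1.312 × 0.9726) / 0.1300 = 0.2436 / 0.1300 = 1.874 d.
L(t_c) = L₀ e^(−k_1 t_c) = 11.6 × 0.4578 = 5.311 mg/L, and at the critical point k_a D_c = k_1 L, so D_c = (0.417/0.547) × 5.311 = 4.049 mg/L.
x_c = v t_c = 1.12 m/s × 1.874 d × 86400 s/d = 181300 m ≈ 181 km.

t_c ≈ 1.87 d; D_c ≈ 4.05 mg/L; x_c ≈ 181 km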